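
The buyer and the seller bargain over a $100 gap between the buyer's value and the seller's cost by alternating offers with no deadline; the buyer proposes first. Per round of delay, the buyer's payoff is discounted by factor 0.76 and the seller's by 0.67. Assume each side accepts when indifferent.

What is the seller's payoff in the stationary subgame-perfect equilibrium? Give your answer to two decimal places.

When the buyer proposes, the seller accepts any offer worth at least 0.67 times what the seller would get by proposing next round; and vice versa.
This gives x = 100 − 0.67y and y = 100 − 0.76x, where x and y are each side's share when it proposes.
Hence (1 − 0.67·0.76)x = 100(1 − 0.67), i.e. 0.4908·x = 33.
x ≈ 67.2372; the seller's share is 100 − x ≈ 32.7628.

32.76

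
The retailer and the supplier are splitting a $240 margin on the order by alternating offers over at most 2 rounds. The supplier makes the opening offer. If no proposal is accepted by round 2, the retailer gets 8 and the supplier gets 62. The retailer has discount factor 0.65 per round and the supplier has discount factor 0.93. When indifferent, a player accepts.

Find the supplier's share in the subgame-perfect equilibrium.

Round 2 (the retailer proposes): the supplier gets 62 if talks fail, so the retailer offers 62 and keeps 178.
Round 1 (the supplier proposes): the retailer can get 178 next round, worth 0.65 × 178 = 115.7 now, so the supplier offers 115.7, keeping 124.3.

124.3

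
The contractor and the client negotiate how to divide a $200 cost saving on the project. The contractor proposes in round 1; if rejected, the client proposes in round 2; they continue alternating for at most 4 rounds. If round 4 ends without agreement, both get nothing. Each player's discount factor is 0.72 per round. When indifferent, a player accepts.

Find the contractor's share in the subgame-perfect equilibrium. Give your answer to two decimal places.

By backward induction:
Round 4 (the client proposes): rejection yields 0 for the contractor; the client offers 0 and keeps 200.
Round 3 (the contractor proposes): the client can get 200 next round, worth 0.72 × 200 = 144 now, so the contractor offers 144, keeping 56.
Round 2 (the client proposes): the contractor can get 56 next round, worth 0.72 × 56 = 40.32 now, so the client offers 40.32, keeping 159.68.
Round 1 (the contractor proposes): the client can get 159.68 next round, worth 0.72 × 159.68 = 114.9696 now. The contractor offers 114.9696 and keeps 200 − 114.9696 = 85.0304.

85.03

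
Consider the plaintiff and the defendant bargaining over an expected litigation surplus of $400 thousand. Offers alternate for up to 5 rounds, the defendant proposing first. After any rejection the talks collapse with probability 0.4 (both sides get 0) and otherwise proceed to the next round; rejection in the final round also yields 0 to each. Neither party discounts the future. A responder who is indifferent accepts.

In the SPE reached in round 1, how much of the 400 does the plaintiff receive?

By backward induction:
Round 5 (the defendant proposes): the plaintiff will accept anything ≥ 0, so the defendant offers 0 and keeps 400.
Round 4 (the plaintiff proposes): rejecting gives the defendant an expected 0.6 × 400 = 240. The plaintiff offers 240 and keeps 400 − 240 = 160.
Round 3 (the defendant proposes): rejecting gives the plaintiff an expected 0.6 × 160 = 96; the defendant offers that and keeps 304.
Round 2 (the plaintiff proposes): rejecting gives the defendant an expected 0.6 × 304 = 182.4, so the plaintiff offers 182.4, keeping 217.6.
Round 1 (the defendant proposes): rejecting gives the plaintiff an expected 0.6 × 217.6 = 130.56. The defendant offers 130.56 and keeps 400 − 130.56 = 269.44.

130.56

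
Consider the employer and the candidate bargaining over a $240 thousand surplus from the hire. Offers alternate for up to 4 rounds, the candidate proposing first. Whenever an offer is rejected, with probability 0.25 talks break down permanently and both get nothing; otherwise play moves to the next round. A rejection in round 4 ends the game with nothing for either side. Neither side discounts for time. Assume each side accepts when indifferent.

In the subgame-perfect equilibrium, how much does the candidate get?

Round 4 (the employer proposes): the candidate will accept anything ≥ 0, so the employer offers 0 and keeps 240.
Round 3 (the candidate proposes): rejecting gives the employer an expected 0.75 × 240 = 180. The candidate offers 180 and keeps 240 − 180 = 60.
Round 2 (the employer proposes): rejecting gives the candidate an expected 0.75 × 60 = 45; the employer offers that and keeps 195.
Round 1 (the candidate proposes): rejecting gives the employer an expected 0.75 × 195 = 146.25; the candidate offers that and keeps 93.75.

93.75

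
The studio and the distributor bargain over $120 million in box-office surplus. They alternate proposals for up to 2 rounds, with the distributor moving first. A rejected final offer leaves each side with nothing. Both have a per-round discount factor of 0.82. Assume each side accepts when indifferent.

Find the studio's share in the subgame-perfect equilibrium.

98.4

Work backward from the last round.
Round 2 (the studio proposes): rejection yields 0 for the distributor; the studio offers 0 and keeps 120.
Round 1 (the distributor proposes): the studio can get 120 next round, worth 0.82 × 120 = 98.4 now. The distributor offers 98.4 and keeps 120 − 98.4 = 21.6.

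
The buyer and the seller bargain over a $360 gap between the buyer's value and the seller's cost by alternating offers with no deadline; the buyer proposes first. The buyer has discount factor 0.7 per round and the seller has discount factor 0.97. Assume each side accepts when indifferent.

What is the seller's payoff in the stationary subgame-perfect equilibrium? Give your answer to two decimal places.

326.36

Let x be the buyer's share when the buyer proposes and y be the seller's share when the seller proposes.
The seller accepts iff offered ≥ 0.97·y, so x = 360 − 0.97y. Symmetrically y = 360 − 0.7x.
Substituting: x = 360 − 0.97(360 − 0.7x), giving x(1 − 0.7·0.97) = 360(1 − 0.97).
So x = 360 × 0.03 / 0.321 ≈ 33.6449, and the seller receives 360 − x ≈ 326.3551.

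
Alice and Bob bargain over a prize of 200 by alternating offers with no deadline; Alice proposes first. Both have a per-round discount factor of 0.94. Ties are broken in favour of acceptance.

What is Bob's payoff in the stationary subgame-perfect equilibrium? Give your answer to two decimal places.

96.91

In a stationary SPE each proposer offers the other exactly their discounted continuation value.
If Alice keeps x when proposing and Bob keeps y when proposing, then x = 200 − 0.94y and y = 200 − 0.94x.
Solving: x = 200(1 − 0.94) / (1 − 0.94·0.94) = 12 / 0.1164 ≈ 103.0928.
Bob gets 200 − 103.0928 ≈ 96.9072.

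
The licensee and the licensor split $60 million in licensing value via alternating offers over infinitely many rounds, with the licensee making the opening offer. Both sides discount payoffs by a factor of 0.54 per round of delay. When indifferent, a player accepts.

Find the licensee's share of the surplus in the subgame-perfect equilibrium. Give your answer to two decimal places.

38.96

Let x be the licensee's share when the licensee proposes and y be the licensor's share when the licensor proposes.
The licensor accepts iff offered ≥ 0.54·y, so x = 60 − 0.54y. Symmetrically y = 60 − 0.54x.
Substituting: x = 60 − 0.54(60 − 0.54x), giving x(1 − 0.54·0.54) = 60(1 − 0.54).
So x = 60 × 0.46 / 0.7084 ≈ 38.9610, and the licensor receives 60 − x ≈ 21.0390.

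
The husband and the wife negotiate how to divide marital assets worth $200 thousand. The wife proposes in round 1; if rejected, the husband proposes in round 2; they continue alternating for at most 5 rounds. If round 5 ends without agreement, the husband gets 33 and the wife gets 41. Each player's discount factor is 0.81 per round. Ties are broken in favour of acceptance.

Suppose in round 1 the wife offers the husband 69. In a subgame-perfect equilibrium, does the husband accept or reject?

Accept

Round 5 (the wife proposes): the husband gets 33 if talks fail, so the wife offers 33 and keeps 167.
Round 4 (the husband proposes): the wife can get 167 next round, worth 0.81 × 167 = 135.27 now. The husband offers 135.27 and keeps 200 − 135.27 = 64.73.
Round 3 (the wife proposes): the husband can get 64.73 next round, worth 0.81 × 64.73 = 52.4313 now. The wife offers 52.4313 and keeps 200 − 52.4313 = 147.5687.
Round 2 (the husband proposes): the wife can get 147.5687 next round, worth 0.81 × 147.5687 = 119.530647 now, so the husband offers 119.530647, keeping 80.469353.
So by rejecting in round 1, the husband gets 80.469353 next round, worth 0.81 × 80.469353 = 65.18017593 now.
Offer 69 ≥ 65.18017593, so the husband accepts.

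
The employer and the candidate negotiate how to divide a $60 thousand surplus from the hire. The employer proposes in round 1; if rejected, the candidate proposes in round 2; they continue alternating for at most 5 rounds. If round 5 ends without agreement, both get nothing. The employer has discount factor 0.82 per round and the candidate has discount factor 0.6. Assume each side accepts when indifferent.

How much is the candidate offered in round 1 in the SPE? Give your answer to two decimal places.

Round 5 (the employer proposes): the candidate will accept anything ≥ 0, so the employer offers 0 and keeps 60.
Round 4 (the candidate proposes): the employer can get 60 next round, worth 0.82 × 60 = 49.2 now; the candidate offers that and keeps 10.8.
Round 3 (the employer proposes): the candidate can get 10.8 next round, worth 0.6 × 10.8 = 6.48 now, so the employer offers 6.48, keeping 53.52.
Round 2 (the candidate proposes): the employer can get 53.52 next round, worth 0.82 × 53.52 = 43.8864 now; the candidate offers that and keeps 16.1136.
Round 1 (the employer proposes): the candidate can get 16.1136 next round, worth 0.6 × 16.1136 = 9.66816 now; the employer offers that and keeps 50.33184.

9.67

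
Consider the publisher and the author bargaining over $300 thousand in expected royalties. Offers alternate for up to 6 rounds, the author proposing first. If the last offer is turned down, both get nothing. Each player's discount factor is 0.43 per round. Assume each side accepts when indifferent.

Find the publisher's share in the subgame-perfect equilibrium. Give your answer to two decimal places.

Solve by backward induction from round 6.
Round 6 (the publisher proposes): the author will accept anything ≥ 0, so the publisher offers 0 and keeps 300.
Round 5 (the author proposes): the publisher can get 300 next round, worth 0.43 × 300 = 129 now. The author offers 129 and keeps 300 − 129 = 171.
Round 4 (the publisher proposes): the author can get 171 next round, worth 0.43 × 171 = 73.53 now, so the publisher offers 73.53, keeping 226.47.
Round 3 (the author proposes): the publisher can get 226.47 next round, worth 0.43 × 226.47 = 97.3821 now, so the author offers 97.3821, keeping 202.6179.
Round 2 (the publisher proposes): the author can get 202.6179 next round, worth 0.43 × 202.6179 = 87.125697 now; the publisher offers that and keeps 212.874303.
Round 1 (the author proposes): the publisher can get 212.874303 next round, worth 0.43 × 212.874303 = 91.53595029 now, so the author offers 91.53595029, keeping 208.46404971.

91.54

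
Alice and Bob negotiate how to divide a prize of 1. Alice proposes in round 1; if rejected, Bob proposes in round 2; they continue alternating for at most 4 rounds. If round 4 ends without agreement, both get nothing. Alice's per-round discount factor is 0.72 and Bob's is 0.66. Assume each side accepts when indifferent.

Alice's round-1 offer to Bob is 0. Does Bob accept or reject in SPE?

Reject

Round 4 (Bob proposes): Alice will accept anything ≥ 0, so Bob offers 0 and keeps 1.
Round 3 (Alice proposes): Bob can get 1 next round, worth 0.66 × 1 = 0.66 now, so Alice offers 0.66, keeping 0.34.
Round 2 (Bob proposes): Alice can get 0.34 next round, worth 0.72 × 0.34 = 0.2448 now; Bob offers that and keeps 0.7552.
So by rejecting in round 1, Bob gets 0.7552 next round, worth 0.66 × 0.7552 = 0.498432 now.
Offer 0 < 0.498432, so Bob rejects.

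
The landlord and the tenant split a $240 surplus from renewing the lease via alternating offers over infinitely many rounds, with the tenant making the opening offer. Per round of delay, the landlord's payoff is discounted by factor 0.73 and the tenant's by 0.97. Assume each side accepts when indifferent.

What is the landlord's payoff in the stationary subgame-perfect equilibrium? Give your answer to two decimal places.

18.01

In a stationary SPE each proposer offers the other exactly their discounted continuation value.
If the tenant keeps x when proposing and the landlord keeps y when proposing, then x = 240 − 0.73y and y = 240 − 0.97x.
Solving: x = 240(1 − 0.73) / (1 − 0.97·0.73) = 64.8 / 0.2919 ≈ 221.9938.
The landlord gets 240 − 221.9938 ≈ 18.0062.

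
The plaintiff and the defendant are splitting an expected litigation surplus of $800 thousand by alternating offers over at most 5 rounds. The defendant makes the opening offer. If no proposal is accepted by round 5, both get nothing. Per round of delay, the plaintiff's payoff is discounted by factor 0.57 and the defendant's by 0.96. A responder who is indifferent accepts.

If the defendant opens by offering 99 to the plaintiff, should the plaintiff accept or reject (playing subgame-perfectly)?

Accept

Round 5 (the defendant proposes): rejection yields 0 for the plaintiff; the defendant offers 0 and keeps 800.
Round 4 (the plaintiff proposes): the defendant can get 800 next round, worth 0.96 × 800 = 768 now, so the plaintiff offers 768, keeping 32.
Round 3 (the defendant proposes): the plaintiff can get 32 next round, worth 0.57 × 32 = 18.24 now, so the defendant offers 18.24, keeping 781.76.
Round 2 (the plaintiff proposes): the defendant can get 781.76 next round, worth 0.96 × 781.76 = 750.4896 now. The plaintiff offers 750.4896 and keeps 800 − 750.4896 = 49.5104.
So by rejecting in round 1, the plaintiff gets 49.5104 next round, worth 0.57 × 49.5104 = 28.220928 now.
Offer 99 ≥ 28.220928, so the plaintiff accepts.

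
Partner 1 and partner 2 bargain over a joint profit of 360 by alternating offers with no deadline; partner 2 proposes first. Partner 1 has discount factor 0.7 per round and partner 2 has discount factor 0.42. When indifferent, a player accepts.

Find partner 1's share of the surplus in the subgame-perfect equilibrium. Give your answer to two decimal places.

207.03

Let x be partner 2's share when partner 2 proposes and y be partner 1's share when partner 1 proposes.
Partner 1 accepts iff offered ≥ 0.7·y, so x = 360 − 0.7y. Symmetrically y = 360 − 0.42x.
Substituting: x = 360 − 0.7(360 − 0.42x), giving x(1 − 0.42·0.7) = 360(1 − 0.7).
So x = 360 × 0.3 / 0.706 ≈ 152.9745, and partner 1 receives 360 − x ≈ 207.0255.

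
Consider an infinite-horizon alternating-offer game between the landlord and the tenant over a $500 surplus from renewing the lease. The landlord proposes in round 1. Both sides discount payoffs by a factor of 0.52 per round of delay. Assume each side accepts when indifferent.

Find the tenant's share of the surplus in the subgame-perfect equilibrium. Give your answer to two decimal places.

171.05

When the landlord proposes, the tenant accepts any offer worth at least 0.52 times what the tenant would get by proposing next round; and vice versa.
This gives x = 500 − 0.52y and y = 500 − 0.52x, where x and y are each side's share when it proposes.
Hence (1 − 0.52·0.52)x = 500(1 − 0.52), i.e. 0.7296·x = 240.
x ≈ 328.9474; the tenant's share is 500 − x ≈ 171.0526.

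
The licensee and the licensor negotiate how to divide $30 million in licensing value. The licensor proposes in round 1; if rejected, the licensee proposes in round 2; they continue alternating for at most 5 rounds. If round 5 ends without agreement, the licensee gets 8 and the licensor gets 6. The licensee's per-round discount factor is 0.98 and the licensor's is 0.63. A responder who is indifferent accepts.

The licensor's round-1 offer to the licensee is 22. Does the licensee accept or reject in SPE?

Work out the licensee's continuation value if the offer is rejected.
Round 5 (the licensor proposes): the licensee gets 8 if talks fail, so the licensor offers 8 and keeps 22.
Round 4 (the licensee proposes): the licensor can get 22 next round, worth 0.63 × 22 = 13.86 now; the licensee offers that and keeps 16.14.
Round 3 (the licensor proposes): the licensee can get 16.14 next round, worth 0.98 × 16.14 = 15.8172 now, so the licensor offers 15.8172, keeping 14.1828.
Round 2 (the licensee proposes): the licensor can get 14.1828 next round, worth 0.63 × 14.1828 = 8.935164 now; the licensee offers that and keeps 21.064836.
So by rejecting in round 1, the licensee gets 21.064836 next round, worth 0.98 × 21.064836 = 20.64353928 now.
Offer 22 ≥ 20.64353928, so the licensee accepts.

Accept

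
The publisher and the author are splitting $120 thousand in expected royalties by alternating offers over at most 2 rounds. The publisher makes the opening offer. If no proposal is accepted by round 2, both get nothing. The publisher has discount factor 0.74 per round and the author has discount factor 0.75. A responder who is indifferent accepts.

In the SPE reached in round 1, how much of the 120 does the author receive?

90

By backward induction:
Round 2 (the author proposes): rejection yields 0 for the publisher; the author offers 0 and keeps 120.
Round 1 (the publisher proposes): the author can get 120 next round, worth 0.75 × 120 = 90 now, so the publisher offers 90, keeping 30.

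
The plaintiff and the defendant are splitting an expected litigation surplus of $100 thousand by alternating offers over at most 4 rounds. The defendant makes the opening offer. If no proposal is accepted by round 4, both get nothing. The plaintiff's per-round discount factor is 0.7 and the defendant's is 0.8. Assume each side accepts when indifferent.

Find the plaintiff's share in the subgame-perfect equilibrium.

Round 4 (the plaintiff proposes): the defendant will accept anything ≥ 0, so the plaintiff offers 0 and keeps 100.
Round 3 (the defendant proposes): the plaintiff can get 100 next round, worth 0.7 × 100 = 70 now. The defendant offers 70 and keeps 100 − 70 = 30.
Round 2 (the plaintiff proposes): the defendant can get 30 next round, worth 0.8 × 30 = 24 now. The plaintiff offers 24 and keeps 100 − 24 = 76.
Round 1 (the defendant proposes): the plaintiff can get 76 next round, worth 0.7 × 76 = 53.2 now. The defendant offers 53.2 and keeps 100 − 53.2 = 46.8.

53.2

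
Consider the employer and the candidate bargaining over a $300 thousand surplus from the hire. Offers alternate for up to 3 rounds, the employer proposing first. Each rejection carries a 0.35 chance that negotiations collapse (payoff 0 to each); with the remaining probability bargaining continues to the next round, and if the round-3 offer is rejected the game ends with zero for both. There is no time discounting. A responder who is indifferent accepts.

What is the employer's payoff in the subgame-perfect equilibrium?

By backward induction:
Round 3 (the employer proposes): rejection yields 0 for the candidate; the employer offers 0 and keeps 300.
Round 2 (the candidate proposes): rejecting gives the employer an expected 0.65 × 300 = 195, so the candidate offers 195, keeping 105.
Round 1 (the employer proposes): rejecting gives the candidate an expected 0.65 × 105 = 68.25. The employer offers 68.25 and keeps 300 − 68.25 = 231.75.

231.75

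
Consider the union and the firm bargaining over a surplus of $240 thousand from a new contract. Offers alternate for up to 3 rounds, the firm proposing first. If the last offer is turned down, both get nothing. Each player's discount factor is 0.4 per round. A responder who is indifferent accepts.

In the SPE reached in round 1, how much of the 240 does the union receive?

57.6

Work backward from the last round.
Round 3 (the firm proposes): rejection yields 0 for the union; the firm offers 0 and keeps 240.
Round 2 (the union proposes): the firm can get 240 next round, worth 0.4 × 240 = 96 now. The union offers 96 and keeps 240 − 96 = 144.
Round 1 (the firm proposes): the union can get 144 next round, worth 0.4 × 144 = 57.6 now. The firm offers 57.6 and keeps 240 − 57.6 = 182.4.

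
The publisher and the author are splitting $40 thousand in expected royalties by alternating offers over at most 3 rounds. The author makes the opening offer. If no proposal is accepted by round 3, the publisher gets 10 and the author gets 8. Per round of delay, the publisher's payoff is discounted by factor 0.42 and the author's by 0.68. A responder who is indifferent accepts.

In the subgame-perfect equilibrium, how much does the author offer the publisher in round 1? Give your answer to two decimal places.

8.23

Work backward from the last round.
Round 3 (the author proposes): the publisher gets 10 if talks fail, so the author offers 10 and keeps 30.
Round 2 (the publisher proposes): the author can get 30 next round, worth 0.68 × 30 = 20.4 now; the publisher offers that and keeps 19.6.
Round 1 (the author proposes): the publisher can get 19.6 next round, worth 0.42 × 19.6 = 8.232 now, so the author offers 8.232, keeping 31.768.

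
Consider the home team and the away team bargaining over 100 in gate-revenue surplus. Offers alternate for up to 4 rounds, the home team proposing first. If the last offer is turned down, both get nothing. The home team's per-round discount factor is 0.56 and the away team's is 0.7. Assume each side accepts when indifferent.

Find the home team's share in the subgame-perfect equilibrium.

Round 4 (the away team proposes): rejection yields 0 for the home team; the away team offers 0 and keeps 100.
Round 3 (the home team proposes): the away team can get 100 next round, worth 0.7 × 100 = 70 now. The home team offers 70 and keeps 100 − 70 = 30.
Round 2 (the away team proposes): the home team can get 30 next round, worth 0.56 × 30 = 16.8 now. The away team offers 16.8 and keeps 100 − 16.8 = 83.2.
Round 1 (the home team proposes): the away team can get 83.2 next round, worth 0.7 × 83.2 = 58.24 now, so the home team offers 58.24, keeping 41.76.

41.76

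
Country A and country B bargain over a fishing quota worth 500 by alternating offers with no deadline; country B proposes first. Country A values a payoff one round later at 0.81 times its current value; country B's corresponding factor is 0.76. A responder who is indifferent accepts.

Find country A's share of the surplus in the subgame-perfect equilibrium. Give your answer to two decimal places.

252.86

In a stationary SPE each proposer offers the other exactly their discounted continuation value.
If country B keeps x when proposing and country A keeps y when proposing, then x = 500 − 0.81y and y = 500 − 0.76x.
Solving: x = 500(1 − 0.81) / (1 − 0.76·0.81) = 95 / 0.3844 ≈ 247.1384.
Country A gets 500 − 247.1384 ≈ 252.8616.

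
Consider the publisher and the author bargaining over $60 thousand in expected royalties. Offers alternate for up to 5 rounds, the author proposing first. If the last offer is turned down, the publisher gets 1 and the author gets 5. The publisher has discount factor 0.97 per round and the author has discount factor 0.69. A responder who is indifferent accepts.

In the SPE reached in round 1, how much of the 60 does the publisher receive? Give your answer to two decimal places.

30.57

Round 5 (the author proposes): the publisher gets 1 if talks fail, so the author offers 1 and keeps 59.
Round 4 (the publisher proposes): the author can get 59 next round, worth 0.69 × 59 = 40.71 now; the publisher offers that and keeps 19.29.
Round 3 (the author proposes): the publisher can get 19.29 next round, worth 0.97 × 19.29 = 18.7113 now. The author offers 18.7113 and keeps 60 − 18.7113 = 41.2887.
Round 2 (the publisher proposes): the author can get 41.2887 next round, worth 0.69 × 41.2887 = 28.489203 now, so the publisher offers 28.489203, keeping 31.510797.
Round 1 (the author proposes): the publisher can get 31.510797 next round, worth 0.97 × 31.510797 = 30.56547309 now. The author offers 30.56547309 and keeps 60 − 30.56547309 = 29.43452691.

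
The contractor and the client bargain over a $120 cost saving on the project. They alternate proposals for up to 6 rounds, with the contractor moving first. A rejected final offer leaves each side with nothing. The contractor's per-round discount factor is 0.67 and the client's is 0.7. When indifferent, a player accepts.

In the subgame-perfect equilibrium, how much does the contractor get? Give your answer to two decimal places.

60.80

Round 6 (the client proposes): the contractor will accept anything ≥ 0, so the client offers 0 and keeps 120.
Round 5 (the contractor proposes): the client can get 120 next round, worth 0.7 × 120 = 84 now; the contractor offers that and keeps 36.
Round 4 (the client proposes): the contractor can get 36 next round, worth 0.67 × 36 = 24.12 now, so the client offers 24.12, keeping 95.88.
Round 3 (the contractor proposes): the client can get 95.88 next round, worth 0.7 × 95.88 = 67.116 now. The contractor offers 67.116 and keeps 120 − 67.116 = 52.884.
Round 2 (the client proposes): the contractor can get 52.884 next round, worth 0.67 × 52.884 = 35.43228 now; the client offers that and keeps 84.56772.
Round 1 (the contractor proposes): the client can get 84.56772 next round, worth 0.7 × 84.56772 = 59.197404 now; the contractor offers that and keeps 60.802596.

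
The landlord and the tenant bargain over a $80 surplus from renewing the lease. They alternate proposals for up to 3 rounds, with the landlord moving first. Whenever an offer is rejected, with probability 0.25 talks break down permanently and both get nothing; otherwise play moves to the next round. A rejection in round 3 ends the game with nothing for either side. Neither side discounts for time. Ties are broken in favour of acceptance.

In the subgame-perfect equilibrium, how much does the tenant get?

15

Round 3 (the landlord proposes): the tenant will accept anything ≥ 0, so the landlord offers 0 and keeps 80.
Round 2 (the tenant proposes): rejecting gives the landlord an expected 0.75 × 80 = 60, so the tenant offers 60, keeping 20.
Round 1 (the landlord proposes): rejecting gives the tenant an expected 0.75 × 20 = 15; the landlord offers that and keeps 65.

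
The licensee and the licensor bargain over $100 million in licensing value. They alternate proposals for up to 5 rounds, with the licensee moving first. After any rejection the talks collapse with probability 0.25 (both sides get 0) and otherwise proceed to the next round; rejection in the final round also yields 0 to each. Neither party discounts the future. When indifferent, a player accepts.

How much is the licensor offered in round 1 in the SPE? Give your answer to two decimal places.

29.30

By backward induction:
Round 5 (the licensee proposes): rejection yields 0 for the licensor; the licensee offers 0 and keeps 100.
Round 4 (the licensor proposes): rejecting gives the licensee an expected 0.75 × 100 = 75. The licensor offers 75 and keeps 100 − 75 = 25.
Round 3 (the licensee proposes): rejecting gives the licensor an expected 0.75 × 25 = 18.75. The licensee offers 18.75 and keeps 100 − 18.75 = 81.25.
Round 2 (the licensor proposes): rejecting gives the licensee an expected 0.75 × 81.25 = 60.9375; the licensor offers that and keeps 39.0625.
Round 1 (the licensee proposes): rejecting gives the licensor an expected 0.75 × 39.0625 = 29.296875; the licensee offers that and keeps 70.703125.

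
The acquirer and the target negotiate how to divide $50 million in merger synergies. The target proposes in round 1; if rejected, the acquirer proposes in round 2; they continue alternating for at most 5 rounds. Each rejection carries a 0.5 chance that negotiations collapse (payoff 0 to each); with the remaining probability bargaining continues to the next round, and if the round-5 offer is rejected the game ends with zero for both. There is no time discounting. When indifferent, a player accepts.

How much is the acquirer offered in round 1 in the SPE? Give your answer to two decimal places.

By backward induction:
Round 5 (the target proposes): the acquirer will accept anything ≥ 0, so the target offers 0 and keeps 50.
Round 4 (the acquirer proposes): rejecting gives the target an expected 0.5 × 50 = 25, so the acquirer offers 25, keeping 25.
Round 3 (the target proposes): rejecting gives the acquirer an expected 0.5 × 25 = 12.5, so the target offers 12.5, keeping 37.5.
Round 2 (the acquirer proposes): rejecting gives the target an expected 0.5 × 37.5 = 18.75, so the acquirer offers 18.75, keeping 31.25.
Round 1 (the target proposes): rejecting gives the acquirer an expected 0.5 × 31.25 = 15.625, so the target offers 15.625, keeping 34.375.

15.63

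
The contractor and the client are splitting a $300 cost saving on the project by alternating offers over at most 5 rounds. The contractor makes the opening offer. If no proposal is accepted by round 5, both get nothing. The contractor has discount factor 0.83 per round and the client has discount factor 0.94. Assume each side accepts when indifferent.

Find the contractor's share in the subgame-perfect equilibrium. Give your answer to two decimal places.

Round 5 (the contractor proposes): the client will accept anything ≥ 0, so the contractor offers 0 and keeps 300.
Round 4 (the client proposes): the contractor can get 300 next round, worth 0.83 × 300 = 249 now. The client offers 249 and keeps 300 − 249 = 51.
Round 3 (the contractor proposes): the client can get 51 next round, worth 0.94 × 51 = 47.94 now; the contractor offers that and keeps 252.06.
Round 2 (the client proposes): the contractor can get 252.06 next round, worth 0.83 × 252.06 = 209.2098 now. The client offers 209.2098 and keeps 300 − 209.2098 = 90.7902.
Round 1 (the contractor proposes): the client can get 90.7902 next round, worth 0.94 × 90.7902 = 85.342788 now. The contractor offers 85.342788 and keeps 300 − 85.342788 = 214.657212.

214.66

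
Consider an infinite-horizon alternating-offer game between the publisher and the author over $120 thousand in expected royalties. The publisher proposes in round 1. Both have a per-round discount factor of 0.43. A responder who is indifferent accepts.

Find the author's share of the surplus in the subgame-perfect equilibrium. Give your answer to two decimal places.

36.08

Let x be the publisher's share when the publisher proposes and y be the author's share when the author proposes.
The author accepts iff offered ≥ 0.43·y, so x = 120 − 0.43y. Symmetrically y = 120 − 0.43x.
Substituting: x = 120 − 0.43(120 − 0.43x), giving x(1 − 0.43·0.43) = 120(1 − 0.43).
So x = 120 × 0.57 / 0.8151 ≈ 83.9161, and the author receives 120 − x ≈ 36.0839.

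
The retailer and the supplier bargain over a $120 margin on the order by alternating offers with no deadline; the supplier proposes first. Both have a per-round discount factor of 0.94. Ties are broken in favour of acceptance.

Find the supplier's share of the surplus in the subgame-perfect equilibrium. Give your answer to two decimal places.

In a stationary SPE each proposer offers the other exactly their discounted continuation value.
If the supplier keeps x when proposing and the retailer keeps y when proposing, then x = 120 − 0.94y and y = 120 − 0.94x.
Solving: x = 120(1 − 0.94) / (1 − 0.94·0.94) = 7.2 / 0.1164 ≈ 61.8557.
The retailer gets 120 − 61.8557 ≈ 58.1443.

61.86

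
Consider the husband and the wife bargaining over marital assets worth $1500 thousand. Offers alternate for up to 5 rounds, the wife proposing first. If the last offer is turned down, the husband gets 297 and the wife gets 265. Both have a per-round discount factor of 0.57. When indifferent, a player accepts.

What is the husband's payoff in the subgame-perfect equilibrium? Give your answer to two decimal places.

518.45

Round 5 (the wife proposes): the husband gets 297 if talks fail, so the wife offers 297 and keeps 1203.
Round 4 (the husband proposes): the wife can get 1203 next round, worth 0.57 × 1203 = 685.71 now, so the husband offers 685.71, keeping 814.29.
Round 3 (the wife proposes): the husband can get 814.29 next round, worth 0.57 × 814.29 = 464.1453 now; the wife offers that and keeps 1035.8547.
Round 2 (the husband proposes): the wife can get 1035.8547 next round, worth 0.57 × 1035.8547 = 590.437179 now. The husband offers 590.437179 and keeps 1500 − 590.437179 = 909.562821.
Round 1 (the wife proposes): the husband can get 909.562821 next round, worth 0.57 × 909.562821 = 518.45080797 now. The wife offers 518.45080797 and keeps 1500 − 518.45080797 = 981.54919203.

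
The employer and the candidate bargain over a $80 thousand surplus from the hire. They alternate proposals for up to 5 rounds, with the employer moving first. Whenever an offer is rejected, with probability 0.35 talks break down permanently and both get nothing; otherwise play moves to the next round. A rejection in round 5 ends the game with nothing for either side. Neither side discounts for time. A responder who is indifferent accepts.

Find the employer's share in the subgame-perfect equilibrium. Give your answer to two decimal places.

54.11

By backward induction:
Round 5 (the employer proposes): the candidate will accept anything ≥ 0, so the employer offers 0 and keeps 80.
Round 4 (the candidate proposes): rejecting gives the employer an expected 0.65 × 80 = 52. The candidate offers 52 and keeps 80 − 52 = 28.
Round 3 (the employer proposes): rejecting gives the candidate an expected 0.65 × 28 = 18.2; the employer offers that and keeps 61.8.
Round 2 (the candidate proposes): rejecting gives the employer an expected 0.65 × 61.8 = 40.17; the candidate offers that and keeps 39.83.
Round 1 (the employer proposes): rejecting gives the candidate an expected 0.65 × 39.83 = 25.8895, so the employer offers 25.8895, keeping 54.1105.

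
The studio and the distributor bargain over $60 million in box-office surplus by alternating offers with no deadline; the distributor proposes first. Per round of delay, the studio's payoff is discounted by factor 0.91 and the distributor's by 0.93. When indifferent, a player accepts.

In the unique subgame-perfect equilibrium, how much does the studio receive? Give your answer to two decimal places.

When the distributor proposes, the studio accepts any offer worth at least 0.91 times what the studio would get by proposing next round; and vice versa.
This gives x = 60 − 0.91y and y = 60 − 0.93x, where x and y are each side's share when it proposes.
Hence (1 − 0.91·0.93)x = 60(1 − 0.91), i.e. 0.1537·x = 5.4.
x ≈ 35.1334; the studio's share is 60 − x ≈ 24.8666.

24.87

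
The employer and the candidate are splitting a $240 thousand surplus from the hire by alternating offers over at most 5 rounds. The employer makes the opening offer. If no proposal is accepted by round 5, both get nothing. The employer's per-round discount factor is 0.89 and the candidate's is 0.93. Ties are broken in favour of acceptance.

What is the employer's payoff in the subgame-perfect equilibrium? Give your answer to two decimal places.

195.13

Work backward from the last round.
Round 5 (the employer proposes): rejection yields 0 for the candidate; the employer offers 0 and keeps 240.
Round 4 (the candidate proposes): the employer can get 240 next round, worth 0.89 × 240 = 213.6 now, so the candidate offers 213.6, keeping 26.4.
Round 3 (the employer proposes): the candidate can get 26.4 next round, worth 0.93 × 26.4 = 24.552 now; the employer offers that and keeps 215.448.
Round 2 (the candidate proposes): the employer can get 215.448 next round, worth 0.89 × 215.448 = 191.74872 now; the candidate offers that and keeps 48.25128.
Round 1 (the employer proposes): the candidate can get 48.25128 next round, worth 0.93 × 48.25128 = 44.8736904 now. The employer offers 44.8736904 and keeps 240 − 44.8736904 = 195.1263096.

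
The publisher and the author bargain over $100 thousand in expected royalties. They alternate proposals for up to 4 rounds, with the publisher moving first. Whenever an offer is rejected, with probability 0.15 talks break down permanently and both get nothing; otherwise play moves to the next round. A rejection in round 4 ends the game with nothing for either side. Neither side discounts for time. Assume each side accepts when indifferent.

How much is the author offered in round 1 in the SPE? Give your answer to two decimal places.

Round 4 (the author proposes): rejection yields 0 for the publisher; the author offers 0 and keeps 100.
Round 3 (the publisher proposes): rejecting gives the author an expected 0.85 × 100 = 85, so the publisher offers 85, keeping 15.
Round 2 (the author proposes): rejecting gives the publisher an expected 0.85 × 15 = 12.75, so the author offers 12.75, keeping 87.25.
Round 1 (the publisher proposes): rejecting gives the author an expected 0.85 × 87.25 = 74.1625, so the publisher offers 74.1625, keeping 25.8375.

74.16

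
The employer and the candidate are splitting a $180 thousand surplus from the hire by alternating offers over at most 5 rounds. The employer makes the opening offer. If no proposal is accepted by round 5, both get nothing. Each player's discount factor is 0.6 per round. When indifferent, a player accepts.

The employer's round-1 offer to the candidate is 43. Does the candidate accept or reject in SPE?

Work out the candidate's continuation value if the offer is rejected.
Round 5 (the employer proposes): rejection yields 0 for the candidate; the employer offers 0 and keeps 180.
Round 4 (the candidate proposes): the employer can get 180 next round, worth 0.6 × 180 = 108 now; the candidate offers that and keeps 72.
Round 3 (the employer proposes): the candidate can get 72 next round, worth 0.6 × 72 = 43.2 now. The employer offers 43.2 and keeps 180 − 43.2 = 136.8.
Round 2 (the candidate proposes): the employer can get 136.8 next round, worth 0.6 × 136.8 = 82.08 now, so the candidate offers 82.08, keeping 97.92.
So by rejecting in round 1, the candidate gets 97.92 next round, worth 0.6 × 97.92 = 58.752 now.
Offer 43 < 58.752, so the candidate rejects.

Reject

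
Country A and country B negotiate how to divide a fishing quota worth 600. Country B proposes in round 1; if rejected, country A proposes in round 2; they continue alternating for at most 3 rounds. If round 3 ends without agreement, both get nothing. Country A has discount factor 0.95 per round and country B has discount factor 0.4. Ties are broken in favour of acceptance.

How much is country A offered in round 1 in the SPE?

Round 3 (country B proposes): country A will accept anything ≥ 0, so country B offers 0 and keeps 600.
Round 2 (country A proposes): country B can get 600 next round, worth 0.4 × 600 = 240 now, so country A offers 240, keeping 360.
Round 1 (country B proposes): country A can get 360 next round, worth 0.95 × 360 = 342 now, so country B offers 342, keeping 258.

342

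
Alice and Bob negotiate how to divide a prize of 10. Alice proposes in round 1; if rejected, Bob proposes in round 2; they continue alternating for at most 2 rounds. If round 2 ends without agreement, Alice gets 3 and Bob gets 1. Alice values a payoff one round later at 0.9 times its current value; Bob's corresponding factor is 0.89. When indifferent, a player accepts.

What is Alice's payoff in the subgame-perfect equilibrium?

Round 2 (Bob proposes): Alice gets 3 if talks fail, so Bob offers 3 and keeps 7.
Round 1 (Alice proposes): Bob can get 7 next round, worth 0.89 × 7 = 6.23 now, so Alice offers 6.23, keeping 3.77.

3.77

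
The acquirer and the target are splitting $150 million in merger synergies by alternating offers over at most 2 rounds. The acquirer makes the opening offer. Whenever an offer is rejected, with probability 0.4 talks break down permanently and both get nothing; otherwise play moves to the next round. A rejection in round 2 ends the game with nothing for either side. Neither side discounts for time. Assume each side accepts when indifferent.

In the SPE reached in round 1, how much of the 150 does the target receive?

By backward induction:
Round 2 (the target proposes): the acquirer will accept anything ≥ 0, so the target offers 0 and keeps 150.
Round 1 (the acquirer proposes): rejecting gives the target an expected 0.6 × 150 = 90, so the acquirer offers 90, keeping 60.

90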